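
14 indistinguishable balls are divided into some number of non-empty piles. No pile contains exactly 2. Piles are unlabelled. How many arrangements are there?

58

There are too many to list fully; the first 12 (by largest part) are:
14
13 + 1
12 + 1 + 1
11 + 3
11 + 1 + 1 + 1
10 + 4
10 + 3 + 1
10 + 1 + 1 + 1 + 1
9 + 5
9 + 4 + 1
9 + 3 + 1 + 1
9 + 1 + 1 + 1 + 1 + 1
…and 46 more, for 58 total.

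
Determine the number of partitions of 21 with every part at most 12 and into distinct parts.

A partial list (first 12 by largest part):
12 + 9
12 + 8 + 1
12 + 7 + 2
12 + 6 + 3
12 + 6 + 2 + 1
12 + 5 + 4
12 + 5 + 3 + 1
12 + 4 + 3 + 2
11 + 10
11 + 9 + 1
11 + 8 + 2
11 + 7 + 3
…and 39 more, for 51 total.

51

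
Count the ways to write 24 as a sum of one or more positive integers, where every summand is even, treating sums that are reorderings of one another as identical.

77

There are 77 such partitions.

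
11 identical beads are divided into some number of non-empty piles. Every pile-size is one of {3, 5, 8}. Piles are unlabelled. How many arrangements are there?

2

They are:
8, 3
5, 3, 3
Counting gives 2.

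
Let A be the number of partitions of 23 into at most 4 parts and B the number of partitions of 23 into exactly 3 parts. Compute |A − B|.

Partitions of 23 into at most 4 parts: 150.
Partitions of 23 into exactly 3 parts: 44.
|150 − 44| = 106.

106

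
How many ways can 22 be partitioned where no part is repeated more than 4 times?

628

Counting exhaustively, 628 partitions satisfy the conditions.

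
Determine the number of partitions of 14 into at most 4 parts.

There are too many to list fully; the first 12 (by largest part) are:
14
1+13
2+12
1+1+12
3+11
1+2+11
1+1+1+11
4+10
1+3+10
2+2+10
1+1+2+10
5+9
…and 35 more, for 47 total.

47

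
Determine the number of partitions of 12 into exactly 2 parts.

They are:
11 + 1
10 + 2
9 + 3
8 + 4
7 + 5
6 + 6

6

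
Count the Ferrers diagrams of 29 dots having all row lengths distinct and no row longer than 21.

A full systematic count gives 237.

237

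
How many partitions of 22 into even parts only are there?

There are too many to list fully; the first 12 (by largest part) are:
22
20+2
18+4
18+2+2
16+6
16+4+2
16+2+2+2
14+8
14+6+2
14+4+4
14+4+2+2
14+2+2+2+2
…and 44 more, for 56 total.

56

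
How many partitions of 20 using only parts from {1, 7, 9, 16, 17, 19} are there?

Listing the qualifying partitions of 20:
19+1
17+1+1+1
16+1+1+1+1
9+9+1+1
9+7+1+1+1+1
9+1+1+1+1+1+1+1+1+1+1+1
7+7+1+1+1+1+1+1
7+1+1+1+1+1+1+1+1+1+1+1+1+1
1+1+1+1+1+1+1+1+1+1+1+1+1+1+1+1+1+1+1+1

9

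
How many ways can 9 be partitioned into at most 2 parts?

Enumerating:
9
1+8
2+7
3+6
4+5

5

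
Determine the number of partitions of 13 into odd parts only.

Enumerating:
13
11,1,1
9,3,1
9,1,1,1,1
7,5,1
7,3,3
7,3,1,1,1
7,1,1,1,1,1,1
5,5,3
5,5,1,1,1
5,3,3,1,1
5,3,1,1,1,1,1
5,1,1,1,1,1,1,1,1
3,3,3,3,1
3,3,3,1,1,1,1
3,3,1,1,1,1,1,1,1
3,1,1,1,1,1,1,1,1,1,1
1,1,1,1,1,1,1,1,1,1,1,1,1

18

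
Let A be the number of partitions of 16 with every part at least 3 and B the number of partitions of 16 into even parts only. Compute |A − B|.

Partitions of 16 with every part at least 3: 21.
Partitions of 16 into even parts only: 22.
|21 − 22| = 1.

1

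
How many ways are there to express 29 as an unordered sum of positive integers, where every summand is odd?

256

Enumerating by decreasing first part gives 256 partitions in all.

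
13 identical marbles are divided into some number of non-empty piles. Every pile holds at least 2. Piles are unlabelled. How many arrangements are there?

The partitions of 13 that satisfy the conditions:
13
11+2
10+3
9+4
9+2+2
8+5
8+3+2
7+6
7+4+2
7+3+3
7+2+2+2
6+5+2
6+4+3
6+3+2+2
5+5+3
5+4+4
5+4+2+2
5+3+3+2
5+2+2+2+2
4+4+3+2
4+3+3+3
4+3+2+2+2
3+3+3+2+2
3+2+2+2+2+2
That's 24 in total.

24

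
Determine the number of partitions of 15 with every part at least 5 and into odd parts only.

2

Listing the qualifying partitions of 15:
15
5,5,5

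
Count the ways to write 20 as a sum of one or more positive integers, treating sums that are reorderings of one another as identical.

A full systematic count gives 627.

627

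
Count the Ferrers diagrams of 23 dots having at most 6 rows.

Counting exhaustively, 454 partitions satisfy the conditions.

454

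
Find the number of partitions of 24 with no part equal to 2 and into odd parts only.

Counting exhaustively, 122 partitions satisfy the conditions.

122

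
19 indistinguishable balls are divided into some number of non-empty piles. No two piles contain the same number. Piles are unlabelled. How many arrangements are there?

There are too many to list fully; the first 12 (by largest part) are:
19
1,18
2,17
3,16
1,2,16
4,15
1,3,15
5,14
1,4,14
2,3,14
6,13
1,5,13
…and 42 more, for 54 total.

54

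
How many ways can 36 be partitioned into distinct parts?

668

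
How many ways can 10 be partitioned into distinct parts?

Enumerating:
10
9+1
8+2
7+3
7+2+1
6+4
6+3+1
5+4+1
5+3+2
4+3+2+1

10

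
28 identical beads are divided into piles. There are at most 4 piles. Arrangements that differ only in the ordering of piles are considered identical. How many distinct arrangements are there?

249

A full systematic count gives 249.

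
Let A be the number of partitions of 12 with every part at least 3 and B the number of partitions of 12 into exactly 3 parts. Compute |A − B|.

3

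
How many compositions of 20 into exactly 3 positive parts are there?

171

A composition of 20 into 3 positive parts is chosen by placing 2 dividers among the 19 gaps between 20 units: C(19,2) = 171.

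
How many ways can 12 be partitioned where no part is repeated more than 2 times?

36

A partial list (first 12 by largest part):
12
11,1
10,2
10,1,1
9,3
9,2,1
8,4
8,3,1
8,2,2
8,2,1,1
7,5
7,4,1
…and 24 more, for 36 total.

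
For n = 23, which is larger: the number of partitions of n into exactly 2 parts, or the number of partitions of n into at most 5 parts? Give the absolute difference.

280

Partitions of 23 into exactly 2 parts: 11.
Partitions of 23 into at most 5 parts: 291.
|11 − 291| = 280.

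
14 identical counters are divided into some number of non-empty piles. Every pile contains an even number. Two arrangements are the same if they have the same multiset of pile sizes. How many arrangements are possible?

15

Listing the qualifying partitions of 14:
14
12 + 2
10 + 4
10 + 2 + 2
8 + 6
8 + 4 + 2
8 + 2 + 2 + 2
6 + 6 + 2
6 + 4 + 4
6 + 4 + 2 + 2
6 + 2 + 2 + 2 + 2
4 + 4 + 4 + 2
4 + 4 + 2 + 2 + 2
4 + 2 + 2 + 2 + 2 + 2
2 + 2 + 2 + 2 + 2 + 2 + 2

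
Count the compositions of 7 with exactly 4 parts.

By stars and bars with positive parts, the count is C(6,3) = 20.

20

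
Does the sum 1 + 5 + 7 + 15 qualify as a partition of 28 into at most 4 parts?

Yes

The parts sum to 28, and the condition 'there are at most 4 summands' holds.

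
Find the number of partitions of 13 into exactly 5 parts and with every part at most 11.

They are:
9,1,1,1,1
8,2,1,1,1
7,3,1,1,1
7,2,2,1,1
6,4,1,1,1
6,3,2,1,1
6,2,2,2,1
5,5,1,1,1
5,4,2,1,1
5,3,3,1,1
5,3,2,2,1
5,2,2,2,2
4,4,3,1,1
4,4,2,2,1
4,3,3,2,1
4,3,2,2,2
3,3,3,3,1
3,3,3,2,2

18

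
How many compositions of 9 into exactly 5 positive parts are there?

70

Place 4 bars in the 8 internal gaps of a row of 9 dots: C(8,4) = 70.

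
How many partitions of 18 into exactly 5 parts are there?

57

There are too many to list fully; the first 12 (by largest part) are:
14 + 1 + 1 + 1 + 1
13 + 2 + 1 + 1 + 1
12 + 3 + 1 + 1 + 1
12 + 2 + 2 + 1 + 1
11 + 4 + 1 + 1 + 1
11 + 3 + 2 + 1 + 1
11 + 2 + 2 + 2 + 1
10 + 5 + 1 + 1 + 1
10 + 4 + 2 + 1 + 1
10 + 3 + 3 + 1 + 1
10 + 3 + 2 + 2 + 1
10 + 2 + 2 + 2 + 2
…and 45 more, for 57 total.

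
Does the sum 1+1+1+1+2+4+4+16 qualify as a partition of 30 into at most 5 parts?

No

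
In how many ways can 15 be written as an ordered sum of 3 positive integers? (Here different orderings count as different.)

A composition of 15 into 3 positive parts is chosen by placing 2 dividers among the 14 gaps between 15 units: C(14,2) = 91.

91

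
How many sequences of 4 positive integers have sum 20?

Equivalently, choose which 3 of the 19 gaps become plus signs: C(19,3) = 969.

969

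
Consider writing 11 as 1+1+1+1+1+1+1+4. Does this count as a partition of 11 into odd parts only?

No

The parts sum to 11, and the condition 'every summand is odd' is violated.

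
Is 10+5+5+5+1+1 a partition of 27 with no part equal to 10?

The parts sum to 27, and the condition 'no summand equals 10' is violated.

No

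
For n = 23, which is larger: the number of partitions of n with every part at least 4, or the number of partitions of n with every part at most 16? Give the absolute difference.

1186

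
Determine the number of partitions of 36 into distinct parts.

Counting exhaustively, 668 partitions satisfy the conditions.

668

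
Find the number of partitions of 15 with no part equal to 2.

75

Systematic enumeration (by largest part, then next-largest, …) yields 75.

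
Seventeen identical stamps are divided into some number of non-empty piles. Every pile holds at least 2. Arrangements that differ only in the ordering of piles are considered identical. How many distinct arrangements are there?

There are too many to list fully; the first 12 (by largest part) are:
17
15, 2
14, 3
13, 4
13, 2, 2
12, 5
12, 3, 2
11, 6
11, 4, 2
11, 3, 3
11, 2, 2, 2
10, 7
…and 54 more, for 66 total.

66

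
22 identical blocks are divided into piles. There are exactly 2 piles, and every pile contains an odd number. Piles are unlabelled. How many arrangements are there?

The partitions of 22 that satisfy the conditions:
21, 1
19, 3
17, 5
15, 7
13, 9
11, 11

6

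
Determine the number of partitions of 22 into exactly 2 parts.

11

Listing the qualifying partitions of 22:
21,1
20,2
19,3
18,4
17,5
16,6
15,7
14,8
13,9
12,10
11,11
Counting gives 11.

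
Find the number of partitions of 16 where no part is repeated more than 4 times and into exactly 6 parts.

A partial list (first 12 by largest part):
10+2+1+1+1+1
9+3+1+1+1+1
9+2+2+1+1+1
8+4+1+1+1+1
8+3+2+1+1+1
8+2+2+2+1+1
7+5+1+1+1+1
7+4+2+1+1+1
7+3+3+1+1+1
7+3+2+2+1+1
7+2+2+2+2+1
6+6+1+1+1+1
…and 20 more, for 32 total.

32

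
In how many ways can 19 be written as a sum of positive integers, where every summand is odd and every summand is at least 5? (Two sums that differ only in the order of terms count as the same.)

Listing the qualifying partitions of 19:
19
9,5,5
7,7,5
That's 3 in total.

3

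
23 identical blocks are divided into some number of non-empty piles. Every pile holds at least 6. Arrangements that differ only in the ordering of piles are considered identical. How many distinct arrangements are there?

12

Enumerating:
23
17+6
16+7
15+8
14+9
13+10
12+11
11+6+6
10+7+6
9+8+6
9+7+7
8+8+7
That's 12 in total.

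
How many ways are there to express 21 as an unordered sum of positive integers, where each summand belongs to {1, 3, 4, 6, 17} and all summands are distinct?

2

Listing the qualifying partitions of 21:
17, 4
17, 3, 1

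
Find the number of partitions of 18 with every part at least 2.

88

Enumerating by decreasing first part gives 88 partitions in all.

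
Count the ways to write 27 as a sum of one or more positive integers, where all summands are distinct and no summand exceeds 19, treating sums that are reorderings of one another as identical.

173

There are 173 such partitions.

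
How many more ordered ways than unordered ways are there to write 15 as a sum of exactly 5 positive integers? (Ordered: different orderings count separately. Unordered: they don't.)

971

Compositions: C(14,4) = 1001.
Unordered (partitions into 5 parts): 30.
Difference: 1001 − 30 = 971.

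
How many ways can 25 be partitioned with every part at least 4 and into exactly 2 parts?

9

Enumerating:
21 + 4
20 + 5
19 + 6
18 + 7
17 + 8
16 + 9
15 + 10
14 + 11
13 + 12
Counting gives 9.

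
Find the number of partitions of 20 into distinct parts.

A partial list (first 12 by largest part):
20
1+19
2+18
3+17
1+2+17
4+16
1+3+16
5+15
1+4+15
2+3+15
6+14
1+5+14
…and 52 more, for 64 total.

64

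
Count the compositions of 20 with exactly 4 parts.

Place 3 bars in the 19 internal gaps of a row of 20 dots: C(19,3) = 969.

969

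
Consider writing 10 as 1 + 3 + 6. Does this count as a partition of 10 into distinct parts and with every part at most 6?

The parts sum to 10, and the condition 'all summands are distinct' holds; the condition 'no summand exceeds 6' holds.

Yes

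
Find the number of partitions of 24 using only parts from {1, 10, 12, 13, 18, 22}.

10

Listing the qualifying partitions of 24:
1,1,22
1,1,1,1,1,1,18
1,10,13
1,1,1,1,1,1,1,1,1,1,1,13
12,12
1,1,10,12
1,1,1,1,1,1,1,1,1,1,1,1,12
1,1,1,1,10,10
1,1,1,1,1,1,1,1,1,1,1,1,1,1,10
1,1,1,1,1,1,1,1,1,1,1,1,1,1,1,1,1,1,1,1,1,1,1,1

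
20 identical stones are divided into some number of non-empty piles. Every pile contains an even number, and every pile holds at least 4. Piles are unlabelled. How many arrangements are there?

12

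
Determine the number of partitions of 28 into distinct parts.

222

There are 222 such partitions.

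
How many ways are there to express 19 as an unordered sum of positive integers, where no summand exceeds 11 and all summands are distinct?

35

A partial list (first 12 by largest part):
8 + 11
1 + 7 + 11
2 + 6 + 11
3 + 5 + 11
1 + 2 + 5 + 11
1 + 3 + 4 + 11
9 + 10
1 + 8 + 10
2 + 7 + 10
3 + 6 + 10
1 + 2 + 6 + 10
4 + 5 + 10
…and 23 more, for 35 total.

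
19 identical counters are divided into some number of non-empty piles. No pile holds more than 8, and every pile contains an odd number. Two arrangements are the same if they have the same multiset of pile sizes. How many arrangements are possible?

30

A partial list (first 12 by largest part):
7 + 7 + 5
7 + 7 + 3 + 1 + 1
7 + 7 + 1 + 1 + 1 + 1 + 1
7 + 5 + 5 + 1 + 1
7 + 5 + 3 + 3 + 1
7 + 5 + 3 + 1 + 1 + 1 + 1
7 + 5 + 1 + 1 + 1 + 1 + 1 + 1 + 1
7 + 3 + 3 + 3 + 3
7 + 3 + 3 + 3 + 1 + 1 + 1
7 + 3 + 3 + 1 + 1 + 1 + 1 + 1 + 1
7 + 3 + 1 + 1 + 1 + 1 + 1 + 1 + 1 + 1 + 1
7 + 1 + 1 + 1 + 1 + 1 + 1 + 1 + 1 + 1 + 1 + 1 + 1
…and 18 more, for 30 total.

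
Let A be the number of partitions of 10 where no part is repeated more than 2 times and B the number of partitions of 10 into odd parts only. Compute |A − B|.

12

Partitions of 10 where no part is repeated more than 2 times: 22.
Partitions of 10 into odd parts only: 10.
|22 − 10| = 12.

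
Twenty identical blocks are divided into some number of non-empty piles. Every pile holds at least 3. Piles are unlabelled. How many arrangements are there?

49

There are too many to list fully; the first 12 (by largest part) are:
20
3,17
4,16
5,15
6,14
3,3,14
7,13
3,4,13
8,12
3,5,12
4,4,12
9,11
…and 37 more, for 49 total.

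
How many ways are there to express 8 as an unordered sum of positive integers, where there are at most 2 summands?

Listing the qualifying partitions of 8:
8
1, 7
2, 6
3, 5
4, 4

5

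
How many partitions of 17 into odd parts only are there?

A partial list (first 12 by largest part):
17
15,1,1
13,3,1
13,1,1,1,1
11,5,1
11,3,3
11,3,1,1,1
11,1,1,1,1,1,1
9,7,1
9,5,3
9,5,1,1,1
9,3,3,1,1
…and 26 more, for 38 total.

38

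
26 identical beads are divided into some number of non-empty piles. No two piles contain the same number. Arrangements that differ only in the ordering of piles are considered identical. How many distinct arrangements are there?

Direct enumeration gives 165 partitions.

165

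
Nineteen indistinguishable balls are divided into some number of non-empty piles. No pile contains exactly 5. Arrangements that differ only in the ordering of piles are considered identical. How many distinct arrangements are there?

A full systematic count gives 355.

355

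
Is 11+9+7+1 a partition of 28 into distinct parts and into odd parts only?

Yes

The parts sum to 28, and the condition 'all summands are distinct' holds; the condition 'every summand is odd' holds.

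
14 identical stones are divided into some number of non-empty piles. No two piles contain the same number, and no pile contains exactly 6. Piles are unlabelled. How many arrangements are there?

The partitions of 14 that satisfy the conditions:
14
13+1
12+2
11+3
11+2+1
10+4
10+3+1
9+5
9+4+1
9+3+2
8+5+1
8+4+2
8+3+2+1
7+5+2
7+4+3
7+4+2+1
5+4+3+2
That's 17 in total.

17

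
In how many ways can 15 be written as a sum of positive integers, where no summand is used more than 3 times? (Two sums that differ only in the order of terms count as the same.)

There are 105 such partitions.

105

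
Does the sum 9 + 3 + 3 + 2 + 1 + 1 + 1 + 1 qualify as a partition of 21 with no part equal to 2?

No

The parts sum to 21, and the condition 'no summand equals 2' is violated.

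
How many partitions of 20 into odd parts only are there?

There are too many to list fully; the first 12 (by largest part) are:
19+1
17+3
17+1+1+1
15+5
15+3+1+1
15+1+1+1+1+1
13+7
13+5+1+1
13+3+3+1
13+3+1+1+1+1
13+1+1+1+1+1+1+1
11+9
…and 52 more, for 64 total.

64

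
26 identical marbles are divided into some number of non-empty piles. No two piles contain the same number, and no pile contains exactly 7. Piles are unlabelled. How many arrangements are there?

123

Enumerating by decreasing first part gives 123 partitions in all.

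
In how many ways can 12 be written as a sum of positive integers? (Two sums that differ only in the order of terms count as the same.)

There are 77 such partitions.

77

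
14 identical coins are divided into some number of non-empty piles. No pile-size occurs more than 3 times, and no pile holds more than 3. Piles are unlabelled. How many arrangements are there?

3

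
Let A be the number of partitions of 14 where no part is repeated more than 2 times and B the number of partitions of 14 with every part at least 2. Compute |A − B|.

Partitions of 14 where no part is repeated more than 2 times: 57.
Partitions of 14 with every part at least 2: 34.
|57 − 34| = 23.

23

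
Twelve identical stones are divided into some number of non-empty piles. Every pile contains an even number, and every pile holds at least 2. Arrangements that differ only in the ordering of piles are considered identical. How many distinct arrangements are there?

The partitions of 12 that satisfy the conditions:
12
10, 2
8, 4
8, 2, 2
6, 6
6, 4, 2
6, 2, 2, 2
4, 4, 4
4, 4, 2, 2
4, 2, 2, 2, 2
2, 2, 2, 2, 2, 2
Counting gives 11.

11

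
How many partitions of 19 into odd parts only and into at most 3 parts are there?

11

Listing the qualifying partitions of 19:
19
17, 1, 1
15, 3, 1
13, 5, 1
13, 3, 3
11, 7, 1
11, 5, 3
9, 9, 1
9, 7, 3
9, 5, 5
7, 7, 5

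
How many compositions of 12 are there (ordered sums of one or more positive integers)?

There are 11 gaps and each independently is a cut or not, giving 2^11 = 2048.

2048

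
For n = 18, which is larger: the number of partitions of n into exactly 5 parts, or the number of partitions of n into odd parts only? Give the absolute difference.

Partitions of 18 into exactly 5 parts: 57.
Partitions of 18 into odd parts only: 46.
|57 − 46| = 11.

11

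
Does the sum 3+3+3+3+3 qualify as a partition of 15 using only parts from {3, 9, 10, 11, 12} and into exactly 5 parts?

The parts sum to 15, and the condition 'each summand belongs to {3, 9, 10, 11, 12}' holds; the condition 'there are exactly 5 summands' holds.

Yes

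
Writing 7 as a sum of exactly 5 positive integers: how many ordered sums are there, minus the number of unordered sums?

Ordered (compositions into 5 parts): C(6,4) = 15.
Unordered (partitions into 5 parts): 2.
Difference: 15 − 2 = 13.

13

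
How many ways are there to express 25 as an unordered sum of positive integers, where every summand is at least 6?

17

The partitions of 25 that satisfy the conditions:
25
19 + 6
18 + 7
17 + 8
16 + 9
15 + 10
14 + 11
13 + 12
13 + 6 + 6
12 + 7 + 6
11 + 8 + 6
11 + 7 + 7
10 + 9 + 6
10 + 8 + 7
9 + 9 + 7
9 + 8 + 8
7 + 6 + 6 + 6
That's 17 in total.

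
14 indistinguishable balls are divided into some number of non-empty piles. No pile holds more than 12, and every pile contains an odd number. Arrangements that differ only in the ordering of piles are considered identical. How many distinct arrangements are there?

21

They are:
3, 11
1, 1, 1, 11
5, 9
1, 1, 3, 9
1, 1, 1, 1, 1, 9
7, 7
1, 1, 5, 7
1, 3, 3, 7
1, 1, 1, 1, 3, 7
1, 1, 1, 1, 1, 1, 1, 7
1, 3, 5, 5
1, 1, 1, 1, 5, 5
3, 3, 3, 5
1, 1, 1, 3, 3, 5
1, 1, 1, 1, 1, 1, 3, 5
1, 1, 1, 1, 1, 1, 1, 1, 1, 5
1, 1, 3, 3, 3, 3
1, 1, 1, 1, 1, 3, 3, 3
1, 1, 1, 1, 1, 1, 1, 1, 3, 3
1, 1, 1, 1, 1, 1, 1, 1, 1, 1, 1, 3
1, 1, 1, 1, 1, 1, 1, 1, 1, 1, 1, 1, 1, 1
Counting gives 21.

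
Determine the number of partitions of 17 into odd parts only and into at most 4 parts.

9

The partitions of 17 that satisfy the conditions:
17
15 + 1 + 1
13 + 3 + 1
11 + 5 + 1
11 + 3 + 3
9 + 7 + 1
9 + 5 + 3
7 + 7 + 3
7 + 5 + 5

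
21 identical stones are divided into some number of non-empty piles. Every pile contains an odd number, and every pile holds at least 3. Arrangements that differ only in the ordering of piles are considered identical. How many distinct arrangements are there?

12

Enumerating:
21
15,3,3
13,5,3
11,7,3
11,5,5
9,9,3
9,7,5
9,3,3,3,3
7,7,7
7,5,3,3,3
5,5,5,3,3
3,3,3,3,3,3,3
That's 12 in total.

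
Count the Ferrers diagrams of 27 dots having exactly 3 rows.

61

There are too many to list fully; the first 12 (by largest part) are:
1 + 1 + 25
1 + 2 + 24
1 + 3 + 23
2 + 2 + 23
1 + 4 + 22
2 + 3 + 22
1 + 5 + 21
2 + 4 + 21
3 + 3 + 21
1 + 6 + 20
2 + 5 + 20
3 + 4 + 20
…and 49 more, for 61 total.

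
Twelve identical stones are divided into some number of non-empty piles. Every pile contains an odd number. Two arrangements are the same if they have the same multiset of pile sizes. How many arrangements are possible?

The partitions of 12 that satisfy the conditions:
1+11
3+9
1+1+1+9
5+7
1+1+3+7
1+1+1+1+1+7
1+1+5+5
1+3+3+5
1+1+1+1+3+5
1+1+1+1+1+1+1+5
3+3+3+3
1+1+1+3+3+3
1+1+1+1+1+1+3+3
1+1+1+1+1+1+1+1+1+3
1+1+1+1+1+1+1+1+1+1+1+1

15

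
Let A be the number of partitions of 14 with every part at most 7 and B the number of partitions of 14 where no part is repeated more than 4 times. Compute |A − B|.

5

Partitions of 14 with every part at most 7: 105.
Partitions of 14 where no part is repeated more than 4 times: 100.
|105 − 100| = 5.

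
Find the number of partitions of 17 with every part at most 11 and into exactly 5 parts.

A partial list (first 12 by largest part):
11 + 3 + 1 + 1 + 1
11 + 2 + 2 + 1 + 1
10 + 4 + 1 + 1 + 1
10 + 3 + 2 + 1 + 1
10 + 2 + 2 + 2 + 1
9 + 5 + 1 + 1 + 1
9 + 4 + 2 + 1 + 1
9 + 3 + 3 + 1 + 1
9 + 3 + 2 + 2 + 1
9 + 2 + 2 + 2 + 2
8 + 6 + 1 + 1 + 1
8 + 5 + 2 + 1 + 1
…and 33 more, for 45 total.

45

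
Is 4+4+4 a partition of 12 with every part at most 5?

Yes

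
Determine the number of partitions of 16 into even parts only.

The partitions of 16 that satisfy the conditions:
16
2,14
4,12
2,2,12
6,10
2,4,10
2,2,2,10
8,8
2,6,8
4,4,8
2,2,4,8
2,2,2,2,8
4,6,6
2,2,6,6
2,4,4,6
2,2,2,4,6
2,2,2,2,2,6
4,4,4,4
2,2,4,4,4
2,2,2,2,4,4
2,2,2,2,2,2,4
2,2,2,2,2,2,2,2

22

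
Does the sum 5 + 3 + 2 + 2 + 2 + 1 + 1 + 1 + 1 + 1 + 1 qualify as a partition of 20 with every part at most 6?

The parts sum to 20, and the condition 'no summand exceeds 6' holds.

Yes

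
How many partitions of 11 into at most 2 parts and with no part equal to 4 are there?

5

They are:
11
1,10
2,9
3,8
5,6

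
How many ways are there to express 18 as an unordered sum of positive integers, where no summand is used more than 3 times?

208

Counting exhaustively, 208 partitions satisfy the conditions.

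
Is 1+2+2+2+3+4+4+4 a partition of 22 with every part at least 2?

The parts sum to 22, and the condition 'every summand is at least 2' is violated.

No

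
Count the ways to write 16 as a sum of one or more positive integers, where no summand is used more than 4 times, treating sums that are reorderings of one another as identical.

Enumerating by decreasing first part gives 164 partitions in all.

164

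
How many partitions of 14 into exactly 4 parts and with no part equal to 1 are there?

Listing the qualifying partitions of 14:
2, 2, 2, 8
2, 2, 3, 7
2, 2, 4, 6
2, 3, 3, 6
2, 2, 5, 5
2, 3, 4, 5
3, 3, 3, 5
2, 4, 4, 4
3, 3, 4, 4

9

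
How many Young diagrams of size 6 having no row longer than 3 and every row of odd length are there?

3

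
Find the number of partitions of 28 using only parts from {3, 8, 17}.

2

The partitions of 28 that satisfy the conditions:
3 + 8 + 17
3 + 3 + 3 + 3 + 8 + 8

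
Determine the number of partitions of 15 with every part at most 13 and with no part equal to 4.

118

Direct enumeration gives 118 partitions.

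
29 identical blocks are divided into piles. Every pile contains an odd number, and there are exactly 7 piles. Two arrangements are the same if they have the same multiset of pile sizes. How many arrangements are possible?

49

There are too many to list fully; the first 12 (by largest part) are:
23+1+1+1+1+1+1
21+3+1+1+1+1+1
19+5+1+1+1+1+1
19+3+3+1+1+1+1
17+7+1+1+1+1+1
17+5+3+1+1+1+1
17+3+3+3+1+1+1
15+9+1+1+1+1+1
15+7+3+1+1+1+1
15+5+5+1+1+1+1
15+5+3+3+1+1+1
15+3+3+3+3+1+1
…and 37 more, for 49 total.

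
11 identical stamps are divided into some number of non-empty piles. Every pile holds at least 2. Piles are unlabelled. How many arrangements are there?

14

Listing the qualifying partitions of 11:
11
9+2
8+3
7+4
7+2+2
6+5
6+3+2
5+4+2
5+3+3
5+2+2+2
4+4+3
4+3+2+2
3+3+3+2
3+2+2+2+2
Counting gives 14.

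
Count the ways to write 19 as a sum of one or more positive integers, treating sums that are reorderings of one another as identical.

490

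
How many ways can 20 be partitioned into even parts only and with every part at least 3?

12

Enumerating:
20
16+4
14+6
12+8
12+4+4
10+10
10+6+4
8+8+4
8+6+6
8+4+4+4
6+6+4+4
4+4+4+4+4
Counting gives 12.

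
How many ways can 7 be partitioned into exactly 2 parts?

3

They are:
1 + 6
2 + 5
3 + 4
Counting gives 3.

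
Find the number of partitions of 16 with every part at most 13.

227

Enumerating by decreasing first part gives 227 partitions in all.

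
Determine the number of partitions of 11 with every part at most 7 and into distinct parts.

7

The partitions of 11 that satisfy the conditions:
4+7
1+3+7
5+6
1+4+6
2+3+6
2+4+5
1+2+3+5
That's 7 in total.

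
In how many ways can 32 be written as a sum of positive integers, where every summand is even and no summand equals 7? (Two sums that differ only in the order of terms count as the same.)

Enumerating by decreasing first part gives 231 partitions in all.

231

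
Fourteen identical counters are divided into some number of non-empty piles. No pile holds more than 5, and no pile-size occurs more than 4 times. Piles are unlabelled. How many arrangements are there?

A partial list (first 12 by largest part):
5,5,4
5,5,3,1
5,5,2,2
5,5,2,1,1
5,5,1,1,1,1
5,4,4,1
5,4,3,2
5,4,3,1,1
5,4,2,2,1
5,4,2,1,1,1
5,3,3,3
5,3,3,2,1
…and 30 more, for 42 total.

42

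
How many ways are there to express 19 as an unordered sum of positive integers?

Systematic enumeration (by largest part, then next-largest, …) yields 490.

490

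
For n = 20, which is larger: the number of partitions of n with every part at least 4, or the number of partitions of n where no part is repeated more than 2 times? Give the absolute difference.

178

Partitions of 20 with every part at least 4: 24.
Partitions of 20 where no part is repeated more than 2 times: 202.
|24 − 202| = 178.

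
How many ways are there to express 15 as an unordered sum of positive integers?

176

Enumerating by decreasing first part gives 176 partitions in all.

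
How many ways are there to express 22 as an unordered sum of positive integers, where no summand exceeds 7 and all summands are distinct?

4

Listing the qualifying partitions of 22:
4,5,6,7
1,3,5,6,7
2,3,4,6,7
1,2,3,4,5,7
Counting gives 4.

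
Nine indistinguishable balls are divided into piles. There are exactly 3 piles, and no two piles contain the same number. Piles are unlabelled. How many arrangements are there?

3

They are:
6,2,1
5,3,1
4,3,2
Counting gives 3.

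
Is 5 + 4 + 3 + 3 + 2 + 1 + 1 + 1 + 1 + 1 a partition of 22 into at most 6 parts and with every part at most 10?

The parts sum to 22, and the condition 'there are at most 6 summands' is violated.

No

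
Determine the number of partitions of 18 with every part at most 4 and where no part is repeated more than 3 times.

They are:
4+4+4+3+3
4+4+4+3+2+1
4+4+4+3+1+1+1
4+4+4+2+2+2
4+4+4+2+2+1+1
4+4+3+3+3+1
4+4+3+3+2+2
4+4+3+3+2+1+1
4+4+3+2+2+2+1
4+4+3+2+2+1+1+1
4+3+3+3+2+2+1
4+3+3+3+2+1+1+1
4+3+3+2+2+2+1+1
3+3+3+2+2+2+1+1+1
That's 14 in total.

14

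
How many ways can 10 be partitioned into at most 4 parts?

Listing the qualifying partitions of 10:
10
9+1
8+2
8+1+1
7+3
7+2+1
7+1+1+1
6+4
6+3+1
6+2+2
6+2+1+1
5+5
5+4+1
5+3+2
5+3+1+1
5+2+2+1
4+4+2
4+4+1+1
4+3+3
4+3+2+1
4+2+2+2
3+3+3+1
3+3+2+2

23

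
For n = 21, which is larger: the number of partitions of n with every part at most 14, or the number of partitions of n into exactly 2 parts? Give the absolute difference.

752

Partitions of 21 with every part at most 14: 762.
Partitions of 21 into exactly 2 parts: 10.
|762 − 10| = 752.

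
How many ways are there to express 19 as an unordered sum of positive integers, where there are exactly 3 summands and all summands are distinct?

21

Listing the qualifying partitions of 19:
1, 2, 16
1, 3, 15
1, 4, 14
2, 3, 14
1, 5, 13
2, 4, 13
1, 6, 12
2, 5, 12
3, 4, 12
1, 7, 11
2, 6, 11
3, 5, 11
1, 8, 10
2, 7, 10
3, 6, 10
4, 5, 10
2, 8, 9
3, 7, 9
4, 6, 9
4, 7, 8
5, 6, 8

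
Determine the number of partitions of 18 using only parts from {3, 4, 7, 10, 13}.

The partitions of 18 that satisfy the conditions:
10, 4, 4
7, 7, 4
7, 4, 4, 3
4, 4, 4, 3, 3
3, 3, 3, 3, 3, 3
That's 5 in total.

5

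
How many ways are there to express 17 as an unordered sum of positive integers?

297

Counting exhaustively, 297 partitions satisfy the conditions.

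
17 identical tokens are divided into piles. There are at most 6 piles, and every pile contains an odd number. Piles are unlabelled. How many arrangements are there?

The partitions of 17 that satisfy the conditions:
17
15,1,1
13,3,1
13,1,1,1,1
11,5,1
11,3,3
11,3,1,1,1
9,7,1
9,5,3
9,5,1,1,1
9,3,3,1,1
7,7,3
7,7,1,1,1
7,5,5
7,5,3,1,1
7,3,3,3,1
5,5,5,1,1
5,5,3,3,1
5,3,3,3,3

19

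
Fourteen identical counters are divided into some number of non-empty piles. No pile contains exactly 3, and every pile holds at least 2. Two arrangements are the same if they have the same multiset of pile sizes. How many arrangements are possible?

20

Enumerating:
14
2 + 12
4 + 10
2 + 2 + 10
5 + 9
6 + 8
2 + 4 + 8
2 + 2 + 2 + 8
7 + 7
2 + 5 + 7
2 + 6 + 6
4 + 4 + 6
2 + 2 + 4 + 6
2 + 2 + 2 + 2 + 6
4 + 5 + 5
2 + 2 + 5 + 5
2 + 4 + 4 + 4
2 + 2 + 2 + 4 + 4
2 + 2 + 2 + 2 + 2 + 4
2 + 2 + 2 + 2 + 2 + 2 + 2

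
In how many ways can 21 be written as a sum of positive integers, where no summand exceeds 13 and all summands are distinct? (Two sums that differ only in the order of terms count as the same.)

57

There are too many to list fully; the first 12 (by largest part) are:
13,8
13,7,1
13,6,2
13,5,3
13,5,2,1
13,4,3,1
12,9
12,8,1
12,7,2
12,6,3
12,6,2,1
12,5,4
…and 45 more, for 57 total.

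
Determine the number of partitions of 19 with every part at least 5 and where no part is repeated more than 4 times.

Enumerating:
19
14+5
13+6
12+7
11+8
10+9
9+5+5
8+6+5
7+7+5
7+6+6

10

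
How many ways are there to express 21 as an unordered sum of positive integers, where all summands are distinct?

There are 76 such partitions.

76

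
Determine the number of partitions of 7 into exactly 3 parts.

4

Enumerating:
5, 1, 1
4, 2, 1
3, 3, 1
3, 2, 2
That's 4 in total.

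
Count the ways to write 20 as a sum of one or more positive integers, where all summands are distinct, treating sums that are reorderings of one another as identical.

64

A partial list (first 12 by largest part):
20
1,19
2,18
3,17
1,2,17
4,16
1,3,16
5,15
1,4,15
2,3,15
6,14
1,5,14
…and 52 more, for 64 total.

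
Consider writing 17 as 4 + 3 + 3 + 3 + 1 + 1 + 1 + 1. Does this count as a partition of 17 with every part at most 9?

Yes

The parts sum to 17, and the condition 'no summand exceeds 9' holds.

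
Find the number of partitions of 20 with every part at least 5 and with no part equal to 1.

They are:
20
15+5
14+6
13+7
12+8
11+9
10+10
10+5+5
9+6+5
8+7+5
8+6+6
7+7+6
5+5+5+5

13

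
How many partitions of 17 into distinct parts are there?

38

There are too many to list fully; the first 12 (by largest part) are:
17
16, 1
15, 2
14, 3
14, 2, 1
13, 4
13, 3, 1
12, 5
12, 4, 1
12, 3, 2
11, 6
11, 5, 1
…and 26 more, for 38 total.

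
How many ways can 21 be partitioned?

Counting exhaustively, 792 partitions satisfy the conditions.

792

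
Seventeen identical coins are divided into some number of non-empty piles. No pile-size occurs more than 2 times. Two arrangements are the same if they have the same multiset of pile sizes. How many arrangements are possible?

A full systematic count gives 108.

108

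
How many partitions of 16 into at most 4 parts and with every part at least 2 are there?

There are too many to list fully; the first 12 (by largest part) are:
16
2+14
3+13
4+12
2+2+12
5+11
2+3+11
6+10
2+4+10
3+3+10
2+2+2+10
7+9
…and 25 more, for 37 total.

37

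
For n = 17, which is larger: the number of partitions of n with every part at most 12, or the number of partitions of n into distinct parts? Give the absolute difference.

247

Partitions of 17 with every part at most 12: 285.
Partitions of 17 into distinct parts: 38.
|285 − 38| = 247.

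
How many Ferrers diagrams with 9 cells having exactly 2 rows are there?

Enumerating:
8 + 1
7 + 2
6 + 3
5 + 4
Counting gives 4.

4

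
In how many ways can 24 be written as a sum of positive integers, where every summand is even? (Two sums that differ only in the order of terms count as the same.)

77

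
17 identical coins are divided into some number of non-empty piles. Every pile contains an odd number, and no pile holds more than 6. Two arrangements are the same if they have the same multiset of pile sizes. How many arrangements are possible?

The partitions of 17 that satisfy the conditions:
5,5,5,1,1
5,5,3,3,1
5,5,3,1,1,1,1
5,5,1,1,1,1,1,1,1
5,3,3,3,3
5,3,3,3,1,1,1
5,3,3,1,1,1,1,1,1
5,3,1,1,1,1,1,1,1,1,1
5,1,1,1,1,1,1,1,1,1,1,1,1
3,3,3,3,3,1,1
3,3,3,3,1,1,1,1,1
3,3,3,1,1,1,1,1,1,1,1
3,3,1,1,1,1,1,1,1,1,1,1,1
3,1,1,1,1,1,1,1,1,1,1,1,1,1,1
1,1,1,1,1,1,1,1,1,1,1,1,1,1,1,1,1

15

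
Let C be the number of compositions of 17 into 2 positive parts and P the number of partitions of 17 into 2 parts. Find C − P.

8

Ordered (compositions into 2 parts): C(16,1) = 16.
Partitions of 17 into exactly 2 parts: 8.
Difference: 16 − 8 = 8.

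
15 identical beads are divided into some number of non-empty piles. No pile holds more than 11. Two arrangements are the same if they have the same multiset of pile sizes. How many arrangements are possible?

169

A full systematic count gives 169.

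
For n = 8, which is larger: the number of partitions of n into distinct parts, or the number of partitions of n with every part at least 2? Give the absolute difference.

1

Partitions of 8 into distinct parts: 6.
Partitions of 8 with every part at least 2: 7.
|6 − 7| = 1.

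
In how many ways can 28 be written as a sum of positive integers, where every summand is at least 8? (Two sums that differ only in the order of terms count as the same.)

Enumerating:
28
8, 20
9, 19
10, 18
11, 17
12, 16
13, 15
14, 14
8, 8, 12
8, 9, 11
8, 10, 10
9, 9, 10
That's 12 in total.

12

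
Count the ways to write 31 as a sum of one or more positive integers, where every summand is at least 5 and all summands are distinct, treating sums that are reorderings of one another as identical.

39

There are too many to list fully; the first 12 (by largest part) are:
31
5+26
6+25
7+24
8+23
9+22
10+21
11+20
5+6+20
12+19
5+7+19
13+18
…and 27 more, for 39 total.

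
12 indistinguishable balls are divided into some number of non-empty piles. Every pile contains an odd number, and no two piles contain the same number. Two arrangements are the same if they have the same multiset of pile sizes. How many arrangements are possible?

The partitions of 12 that satisfy the conditions:
11,1
9,3
7,5

3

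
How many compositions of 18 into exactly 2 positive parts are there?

By stars and bars with positive parts, the count is C(17,1) = 17.

17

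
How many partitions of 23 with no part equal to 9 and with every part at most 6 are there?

There are 454 such partitions.

454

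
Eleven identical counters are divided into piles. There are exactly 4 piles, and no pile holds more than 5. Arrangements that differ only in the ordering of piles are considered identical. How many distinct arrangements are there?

7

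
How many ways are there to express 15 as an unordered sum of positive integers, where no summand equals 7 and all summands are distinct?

Enumerating:
15
14, 1
13, 2
12, 3
12, 2, 1
11, 4
11, 3, 1
10, 5
10, 4, 1
10, 3, 2
9, 6
9, 5, 1
9, 4, 2
9, 3, 2, 1
8, 6, 1
8, 5, 2
8, 4, 3
8, 4, 2, 1
6, 5, 4
6, 5, 3, 1
6, 4, 3, 2
5, 4, 3, 2, 1

22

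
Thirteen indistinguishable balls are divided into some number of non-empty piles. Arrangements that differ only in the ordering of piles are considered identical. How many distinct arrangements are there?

101

Counting exhaustively, 101 partitions satisfy the conditions.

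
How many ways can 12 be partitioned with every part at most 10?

75

Counting exhaustively, 75 partitions satisfy the conditions.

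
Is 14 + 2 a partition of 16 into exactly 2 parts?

The parts sum to 16, and the condition 'there are exactly 2 summands' holds.

Yes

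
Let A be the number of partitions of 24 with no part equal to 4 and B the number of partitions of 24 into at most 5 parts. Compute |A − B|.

615

Partitions of 24 with no part equal to 4: 948.
Partitions of 24 into at most 5 parts: 333.
|948 − 333| = 615.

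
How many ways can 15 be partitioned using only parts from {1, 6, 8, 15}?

6

Listing the qualifying partitions of 15:
15
8, 6, 1
8, 1, 1, 1, 1, 1, 1, 1
6, 6, 1, 1, 1
6, 1, 1, 1, 1, 1, 1, 1, 1, 1
1, 1, 1, 1, 1, 1, 1, 1, 1, 1, 1, 1, 1, 1, 1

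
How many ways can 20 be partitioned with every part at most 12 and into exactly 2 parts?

3

Enumerating:
8 + 12
9 + 11
10 + 10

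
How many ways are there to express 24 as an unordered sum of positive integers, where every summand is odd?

There are 122 such partitions.

122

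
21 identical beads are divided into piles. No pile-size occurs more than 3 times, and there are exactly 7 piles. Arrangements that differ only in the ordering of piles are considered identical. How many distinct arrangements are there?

A partial list (first 12 by largest part):
12,2,2,2,1,1,1
11,3,2,2,1,1,1
10,4,2,2,1,1,1
10,3,3,2,1,1,1
10,3,2,2,2,1,1
9,5,2,2,1,1,1
9,4,3,2,1,1,1
9,4,2,2,2,1,1
9,3,3,3,1,1,1
9,3,3,2,2,1,1
8,6,2,2,1,1,1
8,5,3,2,1,1,1
…and 46 more, for 58 total.

58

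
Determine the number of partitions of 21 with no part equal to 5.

A full systematic count gives 561.

561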